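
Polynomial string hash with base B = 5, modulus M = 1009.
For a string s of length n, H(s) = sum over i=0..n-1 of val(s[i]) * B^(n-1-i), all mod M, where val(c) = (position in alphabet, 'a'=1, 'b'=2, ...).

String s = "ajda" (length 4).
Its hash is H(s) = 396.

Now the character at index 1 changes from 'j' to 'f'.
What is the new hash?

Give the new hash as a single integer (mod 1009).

val('j') = 10, val('f') = 6
Position k = 1, exponent = n-1-k = 2
B^2 mod M = 5^2 mod 1009 = 25
Delta = (6 - 10) * 25 mod 1009 = 909
New hash = (396 + 909) mod 1009 = 296

Answer: 296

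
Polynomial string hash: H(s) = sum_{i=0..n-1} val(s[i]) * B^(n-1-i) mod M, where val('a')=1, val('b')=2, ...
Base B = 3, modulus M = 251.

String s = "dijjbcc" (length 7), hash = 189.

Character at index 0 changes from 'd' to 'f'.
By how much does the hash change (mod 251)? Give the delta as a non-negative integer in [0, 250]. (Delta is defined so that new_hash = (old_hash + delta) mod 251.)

Delta formula: (val(new) - val(old)) * B^(n-1-k) mod M
  val('f') - val('d') = 6 - 4 = 2
  B^(n-1-k) = 3^6 mod 251 = 227
  Delta = 2 * 227 mod 251 = 203

Answer: 203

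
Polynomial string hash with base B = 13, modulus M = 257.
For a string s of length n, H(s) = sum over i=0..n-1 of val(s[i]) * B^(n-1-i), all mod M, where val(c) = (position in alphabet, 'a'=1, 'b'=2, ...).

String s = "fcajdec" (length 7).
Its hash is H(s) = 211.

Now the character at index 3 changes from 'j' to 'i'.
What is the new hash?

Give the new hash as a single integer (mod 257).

val('j') = 10, val('i') = 9
Position k = 3, exponent = n-1-k = 3
B^3 mod M = 13^3 mod 257 = 141
Delta = (9 - 10) * 141 mod 257 = 116
New hash = (211 + 116) mod 257 = 70

Answer: 70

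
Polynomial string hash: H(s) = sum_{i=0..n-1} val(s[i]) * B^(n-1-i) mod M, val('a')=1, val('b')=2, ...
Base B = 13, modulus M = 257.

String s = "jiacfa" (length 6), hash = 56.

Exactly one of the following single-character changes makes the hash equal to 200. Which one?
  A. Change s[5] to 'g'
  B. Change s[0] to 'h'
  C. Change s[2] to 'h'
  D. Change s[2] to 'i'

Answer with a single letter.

Option A: s[5]='a'->'g', delta=(7-1)*13^0 mod 257 = 6, hash=56+6 mod 257 = 62
Option B: s[0]='j'->'h', delta=(8-10)*13^5 mod 257 = 144, hash=56+144 mod 257 = 200 <-- target
Option C: s[2]='a'->'h', delta=(8-1)*13^3 mod 257 = 216, hash=56+216 mod 257 = 15
Option D: s[2]='a'->'i', delta=(9-1)*13^3 mod 257 = 100, hash=56+100 mod 257 = 156

Answer: B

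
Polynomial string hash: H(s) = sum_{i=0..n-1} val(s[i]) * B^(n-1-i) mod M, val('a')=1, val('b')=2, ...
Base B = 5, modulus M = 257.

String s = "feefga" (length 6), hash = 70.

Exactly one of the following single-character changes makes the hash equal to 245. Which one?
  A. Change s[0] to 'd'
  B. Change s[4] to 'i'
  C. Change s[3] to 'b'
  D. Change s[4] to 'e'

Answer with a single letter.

Option A: s[0]='f'->'d', delta=(4-6)*5^5 mod 257 = 175, hash=70+175 mod 257 = 245 <-- target
Option B: s[4]='g'->'i', delta=(9-7)*5^1 mod 257 = 10, hash=70+10 mod 257 = 80
Option C: s[3]='f'->'b', delta=(2-6)*5^2 mod 257 = 157, hash=70+157 mod 257 = 227
Option D: s[4]='g'->'e', delta=(5-7)*5^1 mod 257 = 247, hash=70+247 mod 257 = 60

Answer: A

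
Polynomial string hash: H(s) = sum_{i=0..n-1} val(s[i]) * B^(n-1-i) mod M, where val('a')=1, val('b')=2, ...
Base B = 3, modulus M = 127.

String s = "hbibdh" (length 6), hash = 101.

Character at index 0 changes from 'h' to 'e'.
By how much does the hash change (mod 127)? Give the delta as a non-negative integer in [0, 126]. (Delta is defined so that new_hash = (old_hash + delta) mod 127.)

Delta formula: (val(new) - val(old)) * B^(n-1-k) mod M
  val('e') - val('h') = 5 - 8 = -3
  B^(n-1-k) = 3^5 mod 127 = 116
  Delta = -3 * 116 mod 127 = 33

Answer: 33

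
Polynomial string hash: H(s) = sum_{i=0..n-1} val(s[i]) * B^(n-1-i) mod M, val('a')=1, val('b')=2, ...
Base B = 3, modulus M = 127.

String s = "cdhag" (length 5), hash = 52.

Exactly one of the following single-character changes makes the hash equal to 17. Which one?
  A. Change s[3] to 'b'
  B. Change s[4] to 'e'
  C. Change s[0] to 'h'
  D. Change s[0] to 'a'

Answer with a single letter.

Answer: D

Derivation:
Option A: s[3]='a'->'b', delta=(2-1)*3^1 mod 127 = 3, hash=52+3 mod 127 = 55
Option B: s[4]='g'->'e', delta=(5-7)*3^0 mod 127 = 125, hash=52+125 mod 127 = 50
Option C: s[0]='c'->'h', delta=(8-3)*3^4 mod 127 = 24, hash=52+24 mod 127 = 76
Option D: s[0]='c'->'a', delta=(1-3)*3^4 mod 127 = 92, hash=52+92 mod 127 = 17 <-- target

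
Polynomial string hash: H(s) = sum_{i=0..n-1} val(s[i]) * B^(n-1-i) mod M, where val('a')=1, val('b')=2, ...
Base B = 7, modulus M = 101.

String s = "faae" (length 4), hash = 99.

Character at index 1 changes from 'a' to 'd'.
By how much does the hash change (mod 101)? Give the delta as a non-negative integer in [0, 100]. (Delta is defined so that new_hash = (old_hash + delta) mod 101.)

Answer: 46

Derivation:
Delta formula: (val(new) - val(old)) * B^(n-1-k) mod M
  val('d') - val('a') = 4 - 1 = 3
  B^(n-1-k) = 7^2 mod 101 = 49
  Delta = 3 * 49 mod 101 = 46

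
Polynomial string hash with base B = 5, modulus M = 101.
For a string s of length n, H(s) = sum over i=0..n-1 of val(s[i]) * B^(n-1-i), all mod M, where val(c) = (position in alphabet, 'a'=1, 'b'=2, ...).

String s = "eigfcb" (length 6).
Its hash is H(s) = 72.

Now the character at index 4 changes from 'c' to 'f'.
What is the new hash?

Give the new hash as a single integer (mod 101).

val('c') = 3, val('f') = 6
Position k = 4, exponent = n-1-k = 1
B^1 mod M = 5^1 mod 101 = 5
Delta = (6 - 3) * 5 mod 101 = 15
New hash = (72 + 15) mod 101 = 87

Answer: 87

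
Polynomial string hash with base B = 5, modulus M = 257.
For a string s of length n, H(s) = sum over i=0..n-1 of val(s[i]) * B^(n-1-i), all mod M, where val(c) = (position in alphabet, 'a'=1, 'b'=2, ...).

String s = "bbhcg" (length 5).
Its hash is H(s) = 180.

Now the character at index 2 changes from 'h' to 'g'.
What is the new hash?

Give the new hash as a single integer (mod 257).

val('h') = 8, val('g') = 7
Position k = 2, exponent = n-1-k = 2
B^2 mod M = 5^2 mod 257 = 25
Delta = (7 - 8) * 25 mod 257 = 232
New hash = (180 + 232) mod 257 = 155

Answer: 155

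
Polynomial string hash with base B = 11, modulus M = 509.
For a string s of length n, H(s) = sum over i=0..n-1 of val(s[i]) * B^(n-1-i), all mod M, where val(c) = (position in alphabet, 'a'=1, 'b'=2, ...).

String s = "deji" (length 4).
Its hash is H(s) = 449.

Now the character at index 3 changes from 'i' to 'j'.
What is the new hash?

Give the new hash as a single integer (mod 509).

Answer: 450

Derivation:
val('i') = 9, val('j') = 10
Position k = 3, exponent = n-1-k = 0
B^0 mod M = 11^0 mod 509 = 1
Delta = (10 - 9) * 1 mod 509 = 1
New hash = (449 + 1) mod 509 = 450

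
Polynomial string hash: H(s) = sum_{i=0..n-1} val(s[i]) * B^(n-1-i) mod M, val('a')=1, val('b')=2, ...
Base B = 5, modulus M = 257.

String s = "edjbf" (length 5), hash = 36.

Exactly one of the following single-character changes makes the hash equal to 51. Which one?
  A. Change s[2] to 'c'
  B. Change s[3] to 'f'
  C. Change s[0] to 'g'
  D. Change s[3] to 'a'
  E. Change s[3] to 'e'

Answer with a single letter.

Option A: s[2]='j'->'c', delta=(3-10)*5^2 mod 257 = 82, hash=36+82 mod 257 = 118
Option B: s[3]='b'->'f', delta=(6-2)*5^1 mod 257 = 20, hash=36+20 mod 257 = 56
Option C: s[0]='e'->'g', delta=(7-5)*5^4 mod 257 = 222, hash=36+222 mod 257 = 1
Option D: s[3]='b'->'a', delta=(1-2)*5^1 mod 257 = 252, hash=36+252 mod 257 = 31
Option E: s[3]='b'->'e', delta=(5-2)*5^1 mod 257 = 15, hash=36+15 mod 257 = 51 <-- target

Answer: E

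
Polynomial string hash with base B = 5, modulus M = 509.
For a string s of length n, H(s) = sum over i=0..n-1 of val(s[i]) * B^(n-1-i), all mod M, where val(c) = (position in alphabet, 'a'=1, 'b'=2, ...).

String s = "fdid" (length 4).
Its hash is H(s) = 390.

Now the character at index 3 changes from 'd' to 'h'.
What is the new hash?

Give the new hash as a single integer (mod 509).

val('d') = 4, val('h') = 8
Position k = 3, exponent = n-1-k = 0
B^0 mod M = 5^0 mod 509 = 1
Delta = (8 - 4) * 1 mod 509 = 4
New hash = (390 + 4) mod 509 = 394

Answer: 394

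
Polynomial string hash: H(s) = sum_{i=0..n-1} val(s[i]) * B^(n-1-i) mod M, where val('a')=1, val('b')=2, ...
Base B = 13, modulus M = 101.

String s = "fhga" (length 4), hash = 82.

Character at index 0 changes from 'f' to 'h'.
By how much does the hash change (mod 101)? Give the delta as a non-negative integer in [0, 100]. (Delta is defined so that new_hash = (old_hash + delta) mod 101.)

Answer: 51

Derivation:
Delta formula: (val(new) - val(old)) * B^(n-1-k) mod M
  val('h') - val('f') = 8 - 6 = 2
  B^(n-1-k) = 13^3 mod 101 = 76
  Delta = 2 * 76 mod 101 = 51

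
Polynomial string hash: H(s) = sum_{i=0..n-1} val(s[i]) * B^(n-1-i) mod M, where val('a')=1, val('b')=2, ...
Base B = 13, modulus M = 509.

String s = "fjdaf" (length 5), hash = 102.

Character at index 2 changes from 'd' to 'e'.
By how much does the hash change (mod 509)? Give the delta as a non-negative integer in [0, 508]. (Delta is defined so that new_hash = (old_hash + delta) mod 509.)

Answer: 169

Derivation:
Delta formula: (val(new) - val(old)) * B^(n-1-k) mod M
  val('e') - val('d') = 5 - 4 = 1
  B^(n-1-k) = 13^2 mod 509 = 169
  Delta = 1 * 169 mod 509 = 169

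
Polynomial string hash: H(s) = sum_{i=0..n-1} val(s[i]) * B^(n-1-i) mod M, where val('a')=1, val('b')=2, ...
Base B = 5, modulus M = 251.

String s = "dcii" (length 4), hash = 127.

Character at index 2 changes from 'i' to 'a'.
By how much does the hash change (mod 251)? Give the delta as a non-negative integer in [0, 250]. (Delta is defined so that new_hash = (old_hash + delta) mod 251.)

Answer: 211

Derivation:
Delta formula: (val(new) - val(old)) * B^(n-1-k) mod M
  val('a') - val('i') = 1 - 9 = -8
  B^(n-1-k) = 5^1 mod 251 = 5
  Delta = -8 * 5 mod 251 = 211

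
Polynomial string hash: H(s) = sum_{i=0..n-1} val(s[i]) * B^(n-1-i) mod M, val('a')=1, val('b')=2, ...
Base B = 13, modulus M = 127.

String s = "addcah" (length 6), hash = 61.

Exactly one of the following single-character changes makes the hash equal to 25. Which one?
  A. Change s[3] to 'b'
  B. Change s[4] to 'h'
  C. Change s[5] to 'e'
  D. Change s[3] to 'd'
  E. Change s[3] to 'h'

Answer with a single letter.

Answer: B

Derivation:
Option A: s[3]='c'->'b', delta=(2-3)*13^2 mod 127 = 85, hash=61+85 mod 127 = 19
Option B: s[4]='a'->'h', delta=(8-1)*13^1 mod 127 = 91, hash=61+91 mod 127 = 25 <-- target
Option C: s[5]='h'->'e', delta=(5-8)*13^0 mod 127 = 124, hash=61+124 mod 127 = 58
Option D: s[3]='c'->'d', delta=(4-3)*13^2 mod 127 = 42, hash=61+42 mod 127 = 103
Option E: s[3]='c'->'h', delta=(8-3)*13^2 mod 127 = 83, hash=61+83 mod 127 = 17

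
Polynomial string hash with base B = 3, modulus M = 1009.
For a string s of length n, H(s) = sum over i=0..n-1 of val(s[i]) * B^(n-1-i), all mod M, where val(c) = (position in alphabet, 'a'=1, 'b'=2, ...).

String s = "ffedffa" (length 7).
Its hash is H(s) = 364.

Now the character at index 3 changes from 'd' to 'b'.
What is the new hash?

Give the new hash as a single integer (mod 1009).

val('d') = 4, val('b') = 2
Position k = 3, exponent = n-1-k = 3
B^3 mod M = 3^3 mod 1009 = 27
Delta = (2 - 4) * 27 mod 1009 = 955
New hash = (364 + 955) mod 1009 = 310

Answer: 310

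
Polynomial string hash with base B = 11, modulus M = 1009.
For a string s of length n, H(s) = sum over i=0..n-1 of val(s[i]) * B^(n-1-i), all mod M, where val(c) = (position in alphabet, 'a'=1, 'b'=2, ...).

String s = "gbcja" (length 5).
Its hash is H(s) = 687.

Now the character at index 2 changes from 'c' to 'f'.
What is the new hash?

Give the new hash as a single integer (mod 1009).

val('c') = 3, val('f') = 6
Position k = 2, exponent = n-1-k = 2
B^2 mod M = 11^2 mod 1009 = 121
Delta = (6 - 3) * 121 mod 1009 = 363
New hash = (687 + 363) mod 1009 = 41

Answer: 41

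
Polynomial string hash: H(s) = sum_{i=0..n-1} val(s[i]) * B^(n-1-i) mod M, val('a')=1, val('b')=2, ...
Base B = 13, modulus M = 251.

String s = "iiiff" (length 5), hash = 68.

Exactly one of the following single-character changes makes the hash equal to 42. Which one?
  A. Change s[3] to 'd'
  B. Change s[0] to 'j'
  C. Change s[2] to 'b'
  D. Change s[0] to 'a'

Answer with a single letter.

Option A: s[3]='f'->'d', delta=(4-6)*13^1 mod 251 = 225, hash=68+225 mod 251 = 42 <-- target
Option B: s[0]='i'->'j', delta=(10-9)*13^4 mod 251 = 198, hash=68+198 mod 251 = 15
Option C: s[2]='i'->'b', delta=(2-9)*13^2 mod 251 = 72, hash=68+72 mod 251 = 140
Option D: s[0]='i'->'a', delta=(1-9)*13^4 mod 251 = 173, hash=68+173 mod 251 = 241

Answer: A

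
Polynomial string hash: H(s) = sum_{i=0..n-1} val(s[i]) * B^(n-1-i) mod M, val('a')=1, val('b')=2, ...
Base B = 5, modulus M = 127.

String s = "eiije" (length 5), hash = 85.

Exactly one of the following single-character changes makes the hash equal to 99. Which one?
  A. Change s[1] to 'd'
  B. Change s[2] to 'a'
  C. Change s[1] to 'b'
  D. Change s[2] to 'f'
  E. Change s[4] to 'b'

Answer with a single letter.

Option A: s[1]='i'->'d', delta=(4-9)*5^3 mod 127 = 10, hash=85+10 mod 127 = 95
Option B: s[2]='i'->'a', delta=(1-9)*5^2 mod 127 = 54, hash=85+54 mod 127 = 12
Option C: s[1]='i'->'b', delta=(2-9)*5^3 mod 127 = 14, hash=85+14 mod 127 = 99 <-- target
Option D: s[2]='i'->'f', delta=(6-9)*5^2 mod 127 = 52, hash=85+52 mod 127 = 10
Option E: s[4]='e'->'b', delta=(2-5)*5^0 mod 127 = 124, hash=85+124 mod 127 = 82

Answer: C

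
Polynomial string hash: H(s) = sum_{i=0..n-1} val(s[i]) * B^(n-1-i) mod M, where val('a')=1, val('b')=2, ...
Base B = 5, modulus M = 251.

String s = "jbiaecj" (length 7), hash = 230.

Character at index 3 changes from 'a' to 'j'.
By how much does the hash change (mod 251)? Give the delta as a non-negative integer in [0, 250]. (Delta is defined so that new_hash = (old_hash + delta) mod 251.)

Delta formula: (val(new) - val(old)) * B^(n-1-k) mod M
  val('j') - val('a') = 10 - 1 = 9
  B^(n-1-k) = 5^3 mod 251 = 125
  Delta = 9 * 125 mod 251 = 121

Answer: 121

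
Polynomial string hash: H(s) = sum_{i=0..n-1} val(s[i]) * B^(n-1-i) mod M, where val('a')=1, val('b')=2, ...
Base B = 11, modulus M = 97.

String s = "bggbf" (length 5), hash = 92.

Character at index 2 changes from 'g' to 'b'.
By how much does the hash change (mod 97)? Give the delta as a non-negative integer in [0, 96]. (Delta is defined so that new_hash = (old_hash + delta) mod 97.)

Delta formula: (val(new) - val(old)) * B^(n-1-k) mod M
  val('b') - val('g') = 2 - 7 = -5
  B^(n-1-k) = 11^2 mod 97 = 24
  Delta = -5 * 24 mod 97 = 74

Answer: 74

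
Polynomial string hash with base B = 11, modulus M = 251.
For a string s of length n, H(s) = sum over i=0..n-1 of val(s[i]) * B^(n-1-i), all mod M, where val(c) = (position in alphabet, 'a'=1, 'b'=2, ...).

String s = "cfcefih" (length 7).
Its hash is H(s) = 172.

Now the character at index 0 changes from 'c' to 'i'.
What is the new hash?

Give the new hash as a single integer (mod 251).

Answer: 190

Derivation:
val('c') = 3, val('i') = 9
Position k = 0, exponent = n-1-k = 6
B^6 mod M = 11^6 mod 251 = 3
Delta = (9 - 3) * 3 mod 251 = 18
New hash = (172 + 18) mod 251 = 190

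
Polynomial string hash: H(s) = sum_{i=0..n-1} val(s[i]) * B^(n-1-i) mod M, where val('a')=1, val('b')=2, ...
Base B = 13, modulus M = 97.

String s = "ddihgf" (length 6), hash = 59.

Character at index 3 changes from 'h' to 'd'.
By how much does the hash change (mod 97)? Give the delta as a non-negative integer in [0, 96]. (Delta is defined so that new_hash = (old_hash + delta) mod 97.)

Delta formula: (val(new) - val(old)) * B^(n-1-k) mod M
  val('d') - val('h') = 4 - 8 = -4
  B^(n-1-k) = 13^2 mod 97 = 72
  Delta = -4 * 72 mod 97 = 3

Answer: 3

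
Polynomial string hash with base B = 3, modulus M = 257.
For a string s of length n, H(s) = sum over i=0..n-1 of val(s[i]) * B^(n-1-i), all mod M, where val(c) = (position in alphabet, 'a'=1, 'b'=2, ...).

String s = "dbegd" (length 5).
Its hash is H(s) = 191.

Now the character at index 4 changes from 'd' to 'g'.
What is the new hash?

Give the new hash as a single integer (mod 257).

Answer: 194

Derivation:
val('d') = 4, val('g') = 7
Position k = 4, exponent = n-1-k = 0
B^0 mod M = 3^0 mod 257 = 1
Delta = (7 - 4) * 1 mod 257 = 3
New hash = (191 + 3) mod 257 = 194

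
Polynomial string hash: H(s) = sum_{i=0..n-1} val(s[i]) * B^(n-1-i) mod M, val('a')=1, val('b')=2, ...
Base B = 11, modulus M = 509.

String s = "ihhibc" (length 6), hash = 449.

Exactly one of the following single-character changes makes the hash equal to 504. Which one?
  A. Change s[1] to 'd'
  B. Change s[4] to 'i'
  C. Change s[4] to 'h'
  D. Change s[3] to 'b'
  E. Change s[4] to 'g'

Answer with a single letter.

Answer: E

Derivation:
Option A: s[1]='h'->'d', delta=(4-8)*11^4 mod 509 = 480, hash=449+480 mod 509 = 420
Option B: s[4]='b'->'i', delta=(9-2)*11^1 mod 509 = 77, hash=449+77 mod 509 = 17
Option C: s[4]='b'->'h', delta=(8-2)*11^1 mod 509 = 66, hash=449+66 mod 509 = 6
Option D: s[3]='i'->'b', delta=(2-9)*11^2 mod 509 = 171, hash=449+171 mod 509 = 111
Option E: s[4]='b'->'g', delta=(7-2)*11^1 mod 509 = 55, hash=449+55 mod 509 = 504 <-- target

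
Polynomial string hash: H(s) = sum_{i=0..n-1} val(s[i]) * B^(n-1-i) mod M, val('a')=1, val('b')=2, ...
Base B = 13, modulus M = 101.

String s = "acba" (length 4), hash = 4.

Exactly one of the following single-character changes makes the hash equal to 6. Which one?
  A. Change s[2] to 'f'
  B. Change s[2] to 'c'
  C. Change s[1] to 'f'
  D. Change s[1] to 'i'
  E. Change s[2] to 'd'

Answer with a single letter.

Option A: s[2]='b'->'f', delta=(6-2)*13^1 mod 101 = 52, hash=4+52 mod 101 = 56
Option B: s[2]='b'->'c', delta=(3-2)*13^1 mod 101 = 13, hash=4+13 mod 101 = 17
Option C: s[1]='c'->'f', delta=(6-3)*13^2 mod 101 = 2, hash=4+2 mod 101 = 6 <-- target
Option D: s[1]='c'->'i', delta=(9-3)*13^2 mod 101 = 4, hash=4+4 mod 101 = 8
Option E: s[2]='b'->'d', delta=(4-2)*13^1 mod 101 = 26, hash=4+26 mod 101 = 30

Answer: C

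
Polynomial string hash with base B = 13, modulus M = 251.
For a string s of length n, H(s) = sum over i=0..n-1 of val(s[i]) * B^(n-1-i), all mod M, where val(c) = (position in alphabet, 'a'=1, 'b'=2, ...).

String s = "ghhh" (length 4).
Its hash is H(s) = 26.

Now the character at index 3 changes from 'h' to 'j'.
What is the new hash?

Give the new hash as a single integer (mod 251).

val('h') = 8, val('j') = 10
Position k = 3, exponent = n-1-k = 0
B^0 mod M = 13^0 mod 251 = 1
Delta = (10 - 8) * 1 mod 251 = 2
New hash = (26 + 2) mod 251 = 28

Answer: 28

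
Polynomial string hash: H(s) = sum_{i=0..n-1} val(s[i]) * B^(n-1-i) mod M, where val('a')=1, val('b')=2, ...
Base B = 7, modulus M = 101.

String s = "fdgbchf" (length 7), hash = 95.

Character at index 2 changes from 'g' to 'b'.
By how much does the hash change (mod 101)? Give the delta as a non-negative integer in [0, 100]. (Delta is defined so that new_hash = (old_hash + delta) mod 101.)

Delta formula: (val(new) - val(old)) * B^(n-1-k) mod M
  val('b') - val('g') = 2 - 7 = -5
  B^(n-1-k) = 7^4 mod 101 = 78
  Delta = -5 * 78 mod 101 = 14

Answer: 14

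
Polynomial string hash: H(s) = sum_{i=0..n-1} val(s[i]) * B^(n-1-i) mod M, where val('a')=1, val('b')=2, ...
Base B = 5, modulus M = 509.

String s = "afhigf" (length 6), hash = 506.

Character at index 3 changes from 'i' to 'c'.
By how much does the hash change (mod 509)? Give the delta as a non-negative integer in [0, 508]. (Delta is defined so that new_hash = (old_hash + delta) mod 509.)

Answer: 359

Derivation:
Delta formula: (val(new) - val(old)) * B^(n-1-k) mod M
  val('c') - val('i') = 3 - 9 = -6
  B^(n-1-k) = 5^2 mod 509 = 25
  Delta = -6 * 25 mod 509 = 359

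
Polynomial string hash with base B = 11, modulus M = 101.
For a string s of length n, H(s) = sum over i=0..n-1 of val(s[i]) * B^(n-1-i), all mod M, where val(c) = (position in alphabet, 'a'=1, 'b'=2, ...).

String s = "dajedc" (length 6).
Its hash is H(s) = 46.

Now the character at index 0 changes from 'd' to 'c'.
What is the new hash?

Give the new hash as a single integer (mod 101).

val('d') = 4, val('c') = 3
Position k = 0, exponent = n-1-k = 5
B^5 mod M = 11^5 mod 101 = 57
Delta = (3 - 4) * 57 mod 101 = 44
New hash = (46 + 44) mod 101 = 90

Answer: 90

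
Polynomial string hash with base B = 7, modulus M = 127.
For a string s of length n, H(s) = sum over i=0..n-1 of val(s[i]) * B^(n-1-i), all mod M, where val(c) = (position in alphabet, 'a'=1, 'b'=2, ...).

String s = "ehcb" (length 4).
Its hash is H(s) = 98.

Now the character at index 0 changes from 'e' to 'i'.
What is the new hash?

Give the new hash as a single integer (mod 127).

val('e') = 5, val('i') = 9
Position k = 0, exponent = n-1-k = 3
B^3 mod M = 7^3 mod 127 = 89
Delta = (9 - 5) * 89 mod 127 = 102
New hash = (98 + 102) mod 127 = 73

Answer: 73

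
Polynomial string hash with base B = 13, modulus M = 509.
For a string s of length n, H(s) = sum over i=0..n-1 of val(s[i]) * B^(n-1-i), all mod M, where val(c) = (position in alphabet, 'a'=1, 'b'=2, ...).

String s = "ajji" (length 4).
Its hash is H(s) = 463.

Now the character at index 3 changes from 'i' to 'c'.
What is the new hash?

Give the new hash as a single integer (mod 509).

val('i') = 9, val('c') = 3
Position k = 3, exponent = n-1-k = 0
B^0 mod M = 13^0 mod 509 = 1
Delta = (3 - 9) * 1 mod 509 = 503
New hash = (463 + 503) mod 509 = 457

Answer: 457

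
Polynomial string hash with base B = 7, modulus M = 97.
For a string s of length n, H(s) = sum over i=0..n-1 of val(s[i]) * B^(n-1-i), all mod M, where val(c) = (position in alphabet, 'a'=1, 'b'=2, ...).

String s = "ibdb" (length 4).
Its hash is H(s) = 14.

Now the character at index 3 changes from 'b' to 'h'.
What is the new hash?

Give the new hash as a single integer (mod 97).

val('b') = 2, val('h') = 8
Position k = 3, exponent = n-1-k = 0
B^0 mod M = 7^0 mod 97 = 1
Delta = (8 - 2) * 1 mod 97 = 6
New hash = (14 + 6) mod 97 = 20

Answer: 20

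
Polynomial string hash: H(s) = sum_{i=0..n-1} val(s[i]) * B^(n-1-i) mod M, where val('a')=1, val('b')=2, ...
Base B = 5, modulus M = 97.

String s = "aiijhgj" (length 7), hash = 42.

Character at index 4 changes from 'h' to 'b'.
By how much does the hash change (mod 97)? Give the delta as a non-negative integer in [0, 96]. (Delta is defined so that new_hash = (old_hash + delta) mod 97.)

Answer: 44

Derivation:
Delta formula: (val(new) - val(old)) * B^(n-1-k) mod M
  val('b') - val('h') = 2 - 8 = -6
  B^(n-1-k) = 5^2 mod 97 = 25
  Delta = -6 * 25 mod 97 = 44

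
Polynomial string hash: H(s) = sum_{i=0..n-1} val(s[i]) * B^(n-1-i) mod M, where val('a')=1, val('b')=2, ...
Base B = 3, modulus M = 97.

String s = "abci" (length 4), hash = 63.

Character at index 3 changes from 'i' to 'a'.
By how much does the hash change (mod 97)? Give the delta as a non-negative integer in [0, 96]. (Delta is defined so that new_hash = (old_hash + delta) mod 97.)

Answer: 89

Derivation:
Delta formula: (val(new) - val(old)) * B^(n-1-k) mod M
  val('a') - val('i') = 1 - 9 = -8
  B^(n-1-k) = 3^0 mod 97 = 1
  Delta = -8 * 1 mod 97 = 89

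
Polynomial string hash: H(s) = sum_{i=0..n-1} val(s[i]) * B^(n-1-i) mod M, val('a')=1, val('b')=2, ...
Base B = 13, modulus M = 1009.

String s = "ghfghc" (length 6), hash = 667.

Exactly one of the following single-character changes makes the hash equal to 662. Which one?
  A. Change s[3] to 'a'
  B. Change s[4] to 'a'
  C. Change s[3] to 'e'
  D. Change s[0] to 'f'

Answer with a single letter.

Answer: A

Derivation:
Option A: s[3]='g'->'a', delta=(1-7)*13^2 mod 1009 = 1004, hash=667+1004 mod 1009 = 662 <-- target
Option B: s[4]='h'->'a', delta=(1-8)*13^1 mod 1009 = 918, hash=667+918 mod 1009 = 576
Option C: s[3]='g'->'e', delta=(5-7)*13^2 mod 1009 = 671, hash=667+671 mod 1009 = 329
Option D: s[0]='g'->'f', delta=(6-7)*13^5 mod 1009 = 19, hash=667+19 mod 1009 = 686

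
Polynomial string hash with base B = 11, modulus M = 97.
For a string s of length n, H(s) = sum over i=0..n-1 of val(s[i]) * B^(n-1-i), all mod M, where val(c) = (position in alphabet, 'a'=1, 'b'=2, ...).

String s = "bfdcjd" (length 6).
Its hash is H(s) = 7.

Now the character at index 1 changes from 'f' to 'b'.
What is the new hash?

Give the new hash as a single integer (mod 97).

Answer: 31

Derivation:
val('f') = 6, val('b') = 2
Position k = 1, exponent = n-1-k = 4
B^4 mod M = 11^4 mod 97 = 91
Delta = (2 - 6) * 91 mod 97 = 24
New hash = (7 + 24) mod 97 = 31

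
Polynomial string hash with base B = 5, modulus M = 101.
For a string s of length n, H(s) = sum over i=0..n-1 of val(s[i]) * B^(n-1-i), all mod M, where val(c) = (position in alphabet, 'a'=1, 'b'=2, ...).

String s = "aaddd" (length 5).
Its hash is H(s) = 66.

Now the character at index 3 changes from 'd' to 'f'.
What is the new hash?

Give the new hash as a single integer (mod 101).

val('d') = 4, val('f') = 6
Position k = 3, exponent = n-1-k = 1
B^1 mod M = 5^1 mod 101 = 5
Delta = (6 - 4) * 5 mod 101 = 10
New hash = (66 + 10) mod 101 = 76

Answer: 76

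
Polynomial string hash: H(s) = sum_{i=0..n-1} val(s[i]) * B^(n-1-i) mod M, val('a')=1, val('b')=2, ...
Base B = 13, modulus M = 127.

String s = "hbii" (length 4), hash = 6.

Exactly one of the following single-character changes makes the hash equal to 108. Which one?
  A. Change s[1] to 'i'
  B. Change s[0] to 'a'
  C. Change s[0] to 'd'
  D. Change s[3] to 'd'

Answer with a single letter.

Option A: s[1]='b'->'i', delta=(9-2)*13^2 mod 127 = 40, hash=6+40 mod 127 = 46
Option B: s[0]='h'->'a', delta=(1-8)*13^3 mod 127 = 115, hash=6+115 mod 127 = 121
Option C: s[0]='h'->'d', delta=(4-8)*13^3 mod 127 = 102, hash=6+102 mod 127 = 108 <-- target
Option D: s[3]='i'->'d', delta=(4-9)*13^0 mod 127 = 122, hash=6+122 mod 127 = 1

Answer: C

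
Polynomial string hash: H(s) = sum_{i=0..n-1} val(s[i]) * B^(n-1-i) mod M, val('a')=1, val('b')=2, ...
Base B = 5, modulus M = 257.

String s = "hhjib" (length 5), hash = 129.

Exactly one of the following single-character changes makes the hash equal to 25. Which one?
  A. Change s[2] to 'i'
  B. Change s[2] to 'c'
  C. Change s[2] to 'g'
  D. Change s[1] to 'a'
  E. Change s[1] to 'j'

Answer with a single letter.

Answer: D

Derivation:
Option A: s[2]='j'->'i', delta=(9-10)*5^2 mod 257 = 232, hash=129+232 mod 257 = 104
Option B: s[2]='j'->'c', delta=(3-10)*5^2 mod 257 = 82, hash=129+82 mod 257 = 211
Option C: s[2]='j'->'g', delta=(7-10)*5^2 mod 257 = 182, hash=129+182 mod 257 = 54
Option D: s[1]='h'->'a', delta=(1-8)*5^3 mod 257 = 153, hash=129+153 mod 257 = 25 <-- target
Option E: s[1]='h'->'j', delta=(10-8)*5^3 mod 257 = 250, hash=129+250 mod 257 = 122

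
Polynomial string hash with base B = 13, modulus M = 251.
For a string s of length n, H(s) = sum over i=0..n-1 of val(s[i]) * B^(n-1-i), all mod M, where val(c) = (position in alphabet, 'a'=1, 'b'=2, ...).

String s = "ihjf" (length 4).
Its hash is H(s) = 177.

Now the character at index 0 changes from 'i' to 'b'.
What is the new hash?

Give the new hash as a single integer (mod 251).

val('i') = 9, val('b') = 2
Position k = 0, exponent = n-1-k = 3
B^3 mod M = 13^3 mod 251 = 189
Delta = (2 - 9) * 189 mod 251 = 183
New hash = (177 + 183) mod 251 = 109

Answer: 109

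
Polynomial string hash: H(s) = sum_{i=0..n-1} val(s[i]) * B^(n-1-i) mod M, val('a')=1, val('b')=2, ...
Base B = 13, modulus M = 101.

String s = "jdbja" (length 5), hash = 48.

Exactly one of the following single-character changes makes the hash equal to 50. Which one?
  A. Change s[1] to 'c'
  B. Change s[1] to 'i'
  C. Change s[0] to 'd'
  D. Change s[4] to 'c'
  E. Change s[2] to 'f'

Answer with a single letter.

Option A: s[1]='d'->'c', delta=(3-4)*13^3 mod 101 = 25, hash=48+25 mod 101 = 73
Option B: s[1]='d'->'i', delta=(9-4)*13^3 mod 101 = 77, hash=48+77 mod 101 = 24
Option C: s[0]='j'->'d', delta=(4-10)*13^4 mod 101 = 31, hash=48+31 mod 101 = 79
Option D: s[4]='a'->'c', delta=(3-1)*13^0 mod 101 = 2, hash=48+2 mod 101 = 50 <-- target
Option E: s[2]='b'->'f', delta=(6-2)*13^2 mod 101 = 70, hash=48+70 mod 101 = 17

Answer: D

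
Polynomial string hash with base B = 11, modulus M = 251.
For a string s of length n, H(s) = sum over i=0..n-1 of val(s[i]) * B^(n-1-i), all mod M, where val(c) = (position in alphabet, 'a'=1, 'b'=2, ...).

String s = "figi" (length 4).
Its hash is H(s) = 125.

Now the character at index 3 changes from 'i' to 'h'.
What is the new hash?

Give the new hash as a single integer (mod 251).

val('i') = 9, val('h') = 8
Position k = 3, exponent = n-1-k = 0
B^0 mod M = 11^0 mod 251 = 1
Delta = (8 - 9) * 1 mod 251 = 250
New hash = (125 + 250) mod 251 = 124

Answer: 124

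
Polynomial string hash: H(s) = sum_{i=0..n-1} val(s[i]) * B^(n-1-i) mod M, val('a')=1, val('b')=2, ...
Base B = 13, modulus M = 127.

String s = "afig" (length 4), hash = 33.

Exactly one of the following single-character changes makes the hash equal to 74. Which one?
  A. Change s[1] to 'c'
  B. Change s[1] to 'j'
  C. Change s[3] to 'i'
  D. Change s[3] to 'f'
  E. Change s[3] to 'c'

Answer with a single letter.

Option A: s[1]='f'->'c', delta=(3-6)*13^2 mod 127 = 1, hash=33+1 mod 127 = 34
Option B: s[1]='f'->'j', delta=(10-6)*13^2 mod 127 = 41, hash=33+41 mod 127 = 74 <-- target
Option C: s[3]='g'->'i', delta=(9-7)*13^0 mod 127 = 2, hash=33+2 mod 127 = 35
Option D: s[3]='g'->'f', delta=(6-7)*13^0 mod 127 = 126, hash=33+126 mod 127 = 32
Option E: s[3]='g'->'c', delta=(3-7)*13^0 mod 127 = 123, hash=33+123 mod 127 = 29

Answer: B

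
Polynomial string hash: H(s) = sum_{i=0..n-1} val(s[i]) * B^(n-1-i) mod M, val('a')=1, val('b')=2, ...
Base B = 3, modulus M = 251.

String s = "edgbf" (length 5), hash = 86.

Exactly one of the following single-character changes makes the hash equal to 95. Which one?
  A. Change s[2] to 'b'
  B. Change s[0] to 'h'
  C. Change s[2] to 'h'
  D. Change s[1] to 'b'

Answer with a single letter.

Option A: s[2]='g'->'b', delta=(2-7)*3^2 mod 251 = 206, hash=86+206 mod 251 = 41
Option B: s[0]='e'->'h', delta=(8-5)*3^4 mod 251 = 243, hash=86+243 mod 251 = 78
Option C: s[2]='g'->'h', delta=(8-7)*3^2 mod 251 = 9, hash=86+9 mod 251 = 95 <-- target
Option D: s[1]='d'->'b', delta=(2-4)*3^3 mod 251 = 197, hash=86+197 mod 251 = 32

Answer: C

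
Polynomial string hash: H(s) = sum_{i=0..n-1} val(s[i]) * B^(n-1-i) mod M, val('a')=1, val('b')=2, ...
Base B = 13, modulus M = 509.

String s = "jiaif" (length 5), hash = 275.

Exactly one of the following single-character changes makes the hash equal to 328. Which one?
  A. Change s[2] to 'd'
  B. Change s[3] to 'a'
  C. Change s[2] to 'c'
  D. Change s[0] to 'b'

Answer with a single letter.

Option A: s[2]='a'->'d', delta=(4-1)*13^2 mod 509 = 507, hash=275+507 mod 509 = 273
Option B: s[3]='i'->'a', delta=(1-9)*13^1 mod 509 = 405, hash=275+405 mod 509 = 171
Option C: s[2]='a'->'c', delta=(3-1)*13^2 mod 509 = 338, hash=275+338 mod 509 = 104
Option D: s[0]='j'->'b', delta=(2-10)*13^4 mod 509 = 53, hash=275+53 mod 509 = 328 <-- target

Answer: D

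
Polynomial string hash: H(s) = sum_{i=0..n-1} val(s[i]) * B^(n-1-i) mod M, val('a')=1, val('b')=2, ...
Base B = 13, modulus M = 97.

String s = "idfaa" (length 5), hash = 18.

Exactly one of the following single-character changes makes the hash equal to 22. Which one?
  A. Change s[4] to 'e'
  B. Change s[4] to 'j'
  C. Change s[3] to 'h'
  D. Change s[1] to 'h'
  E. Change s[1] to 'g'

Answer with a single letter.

Option A: s[4]='a'->'e', delta=(5-1)*13^0 mod 97 = 4, hash=18+4 mod 97 = 22 <-- target
Option B: s[4]='a'->'j', delta=(10-1)*13^0 mod 97 = 9, hash=18+9 mod 97 = 27
Option C: s[3]='a'->'h', delta=(8-1)*13^1 mod 97 = 91, hash=18+91 mod 97 = 12
Option D: s[1]='d'->'h', delta=(8-4)*13^3 mod 97 = 58, hash=18+58 mod 97 = 76
Option E: s[1]='d'->'g', delta=(7-4)*13^3 mod 97 = 92, hash=18+92 mod 97 = 13

Answer: A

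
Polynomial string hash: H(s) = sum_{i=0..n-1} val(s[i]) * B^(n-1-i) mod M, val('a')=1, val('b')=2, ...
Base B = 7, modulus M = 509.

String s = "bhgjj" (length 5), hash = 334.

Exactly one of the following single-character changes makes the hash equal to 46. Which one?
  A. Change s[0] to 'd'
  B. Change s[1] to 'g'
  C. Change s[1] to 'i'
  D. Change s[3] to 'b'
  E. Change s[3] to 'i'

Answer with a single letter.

Option A: s[0]='b'->'d', delta=(4-2)*7^4 mod 509 = 221, hash=334+221 mod 509 = 46 <-- target
Option B: s[1]='h'->'g', delta=(7-8)*7^3 mod 509 = 166, hash=334+166 mod 509 = 500
Option C: s[1]='h'->'i', delta=(9-8)*7^3 mod 509 = 343, hash=334+343 mod 509 = 168
Option D: s[3]='j'->'b', delta=(2-10)*7^1 mod 509 = 453, hash=334+453 mod 509 = 278
Option E: s[3]='j'->'i', delta=(9-10)*7^1 mod 509 = 502, hash=334+502 mod 509 = 327

Answer: A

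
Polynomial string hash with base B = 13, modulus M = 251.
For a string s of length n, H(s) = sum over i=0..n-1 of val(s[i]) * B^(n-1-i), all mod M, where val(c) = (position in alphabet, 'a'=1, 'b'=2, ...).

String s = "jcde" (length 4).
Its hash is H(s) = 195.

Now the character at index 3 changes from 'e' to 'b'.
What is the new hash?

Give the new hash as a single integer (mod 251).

Answer: 192

Derivation:
val('e') = 5, val('b') = 2
Position k = 3, exponent = n-1-k = 0
B^0 mod M = 13^0 mod 251 = 1
Delta = (2 - 5) * 1 mod 251 = 248
New hash = (195 + 248) mod 251 = 192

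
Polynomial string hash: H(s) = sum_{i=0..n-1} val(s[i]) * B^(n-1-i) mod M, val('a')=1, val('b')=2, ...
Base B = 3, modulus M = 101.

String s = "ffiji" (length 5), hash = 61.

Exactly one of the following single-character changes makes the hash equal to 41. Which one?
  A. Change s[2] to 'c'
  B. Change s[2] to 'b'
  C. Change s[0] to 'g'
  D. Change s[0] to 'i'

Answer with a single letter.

Option A: s[2]='i'->'c', delta=(3-9)*3^2 mod 101 = 47, hash=61+47 mod 101 = 7
Option B: s[2]='i'->'b', delta=(2-9)*3^2 mod 101 = 38, hash=61+38 mod 101 = 99
Option C: s[0]='f'->'g', delta=(7-6)*3^4 mod 101 = 81, hash=61+81 mod 101 = 41 <-- target
Option D: s[0]='f'->'i', delta=(9-6)*3^4 mod 101 = 41, hash=61+41 mod 101 = 1

Answer: C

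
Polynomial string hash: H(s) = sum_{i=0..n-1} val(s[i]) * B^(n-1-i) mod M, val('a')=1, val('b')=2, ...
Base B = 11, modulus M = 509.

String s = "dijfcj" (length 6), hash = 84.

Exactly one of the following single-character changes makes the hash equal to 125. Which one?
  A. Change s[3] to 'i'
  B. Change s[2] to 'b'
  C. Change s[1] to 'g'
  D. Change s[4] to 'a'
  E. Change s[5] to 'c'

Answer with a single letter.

Option A: s[3]='f'->'i', delta=(9-6)*11^2 mod 509 = 363, hash=84+363 mod 509 = 447
Option B: s[2]='j'->'b', delta=(2-10)*11^3 mod 509 = 41, hash=84+41 mod 509 = 125 <-- target
Option C: s[1]='i'->'g', delta=(7-9)*11^4 mod 509 = 240, hash=84+240 mod 509 = 324
Option D: s[4]='c'->'a', delta=(1-3)*11^1 mod 509 = 487, hash=84+487 mod 509 = 62
Option E: s[5]='j'->'c', delta=(3-10)*11^0 mod 509 = 502, hash=84+502 mod 509 = 77

Answer: B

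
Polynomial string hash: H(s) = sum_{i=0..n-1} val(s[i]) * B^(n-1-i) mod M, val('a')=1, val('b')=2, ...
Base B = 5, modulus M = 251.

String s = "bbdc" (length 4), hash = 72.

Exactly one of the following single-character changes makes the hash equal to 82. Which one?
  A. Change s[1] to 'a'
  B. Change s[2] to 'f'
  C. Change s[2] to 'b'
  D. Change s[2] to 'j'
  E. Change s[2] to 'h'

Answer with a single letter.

Option A: s[1]='b'->'a', delta=(1-2)*5^2 mod 251 = 226, hash=72+226 mod 251 = 47
Option B: s[2]='d'->'f', delta=(6-4)*5^1 mod 251 = 10, hash=72+10 mod 251 = 82 <-- target
Option C: s[2]='d'->'b', delta=(2-4)*5^1 mod 251 = 241, hash=72+241 mod 251 = 62
Option D: s[2]='d'->'j', delta=(10-4)*5^1 mod 251 = 30, hash=72+30 mod 251 = 102
Option E: s[2]='d'->'h', delta=(8-4)*5^1 mod 251 = 20, hash=72+20 mod 251 = 92

Answer: B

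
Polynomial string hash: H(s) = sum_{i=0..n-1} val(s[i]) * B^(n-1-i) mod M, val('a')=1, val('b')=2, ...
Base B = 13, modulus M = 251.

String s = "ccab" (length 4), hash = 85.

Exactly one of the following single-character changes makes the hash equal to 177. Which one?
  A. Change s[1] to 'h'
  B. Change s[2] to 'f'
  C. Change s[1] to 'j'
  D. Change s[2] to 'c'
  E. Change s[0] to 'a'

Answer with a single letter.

Option A: s[1]='c'->'h', delta=(8-3)*13^2 mod 251 = 92, hash=85+92 mod 251 = 177 <-- target
Option B: s[2]='a'->'f', delta=(6-1)*13^1 mod 251 = 65, hash=85+65 mod 251 = 150
Option C: s[1]='c'->'j', delta=(10-3)*13^2 mod 251 = 179, hash=85+179 mod 251 = 13
Option D: s[2]='a'->'c', delta=(3-1)*13^1 mod 251 = 26, hash=85+26 mod 251 = 111
Option E: s[0]='c'->'a', delta=(1-3)*13^3 mod 251 = 124, hash=85+124 mod 251 = 209

Answer: A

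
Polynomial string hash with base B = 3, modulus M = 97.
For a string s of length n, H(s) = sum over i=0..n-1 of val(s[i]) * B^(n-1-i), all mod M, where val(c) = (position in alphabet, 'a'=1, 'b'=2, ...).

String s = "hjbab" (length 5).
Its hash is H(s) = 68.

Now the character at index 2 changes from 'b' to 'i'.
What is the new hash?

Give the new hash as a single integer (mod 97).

val('b') = 2, val('i') = 9
Position k = 2, exponent = n-1-k = 2
B^2 mod M = 3^2 mod 97 = 9
Delta = (9 - 2) * 9 mod 97 = 63
New hash = (68 + 63) mod 97 = 34

Answer: 34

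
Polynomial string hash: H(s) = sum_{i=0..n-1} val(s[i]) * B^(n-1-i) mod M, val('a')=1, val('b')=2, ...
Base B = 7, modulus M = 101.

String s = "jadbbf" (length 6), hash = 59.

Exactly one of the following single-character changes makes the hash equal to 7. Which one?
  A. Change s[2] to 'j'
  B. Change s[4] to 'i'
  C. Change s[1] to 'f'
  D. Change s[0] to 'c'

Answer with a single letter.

Answer: B

Derivation:
Option A: s[2]='d'->'j', delta=(10-4)*7^3 mod 101 = 38, hash=59+38 mod 101 = 97
Option B: s[4]='b'->'i', delta=(9-2)*7^1 mod 101 = 49, hash=59+49 mod 101 = 7 <-- target
Option C: s[1]='a'->'f', delta=(6-1)*7^4 mod 101 = 87, hash=59+87 mod 101 = 45
Option D: s[0]='j'->'c', delta=(3-10)*7^5 mod 101 = 16, hash=59+16 mod 101 = 75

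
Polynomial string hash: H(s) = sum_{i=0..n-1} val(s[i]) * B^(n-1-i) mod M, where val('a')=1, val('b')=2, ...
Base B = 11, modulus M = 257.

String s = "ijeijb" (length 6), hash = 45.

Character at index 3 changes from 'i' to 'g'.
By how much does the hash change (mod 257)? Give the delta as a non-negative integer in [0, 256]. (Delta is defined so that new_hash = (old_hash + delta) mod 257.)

Answer: 15

Derivation:
Delta formula: (val(new) - val(old)) * B^(n-1-k) mod M
  val('g') - val('i') = 7 - 9 = -2
  B^(n-1-k) = 11^2 mod 257 = 121
  Delta = -2 * 121 mod 257 = 15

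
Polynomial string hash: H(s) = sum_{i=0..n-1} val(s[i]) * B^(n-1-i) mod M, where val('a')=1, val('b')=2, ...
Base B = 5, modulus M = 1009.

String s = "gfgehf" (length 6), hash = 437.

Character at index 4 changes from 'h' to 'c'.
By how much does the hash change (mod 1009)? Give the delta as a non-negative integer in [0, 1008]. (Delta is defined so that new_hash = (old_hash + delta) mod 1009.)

Delta formula: (val(new) - val(old)) * B^(n-1-k) mod M
  val('c') - val('h') = 3 - 8 = -5
  B^(n-1-k) = 5^1 mod 1009 = 5
  Delta = -5 * 5 mod 1009 = 984

Answer: 984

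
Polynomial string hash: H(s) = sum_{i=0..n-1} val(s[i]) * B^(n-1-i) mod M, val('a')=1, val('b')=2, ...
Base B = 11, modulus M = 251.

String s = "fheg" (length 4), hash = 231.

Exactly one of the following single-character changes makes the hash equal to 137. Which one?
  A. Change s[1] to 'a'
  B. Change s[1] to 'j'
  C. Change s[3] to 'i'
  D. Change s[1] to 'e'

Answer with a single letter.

Answer: A

Derivation:
Option A: s[1]='h'->'a', delta=(1-8)*11^2 mod 251 = 157, hash=231+157 mod 251 = 137 <-- target
Option B: s[1]='h'->'j', delta=(10-8)*11^2 mod 251 = 242, hash=231+242 mod 251 = 222
Option C: s[3]='g'->'i', delta=(9-7)*11^0 mod 251 = 2, hash=231+2 mod 251 = 233
Option D: s[1]='h'->'e', delta=(5-8)*11^2 mod 251 = 139, hash=231+139 mod 251 = 119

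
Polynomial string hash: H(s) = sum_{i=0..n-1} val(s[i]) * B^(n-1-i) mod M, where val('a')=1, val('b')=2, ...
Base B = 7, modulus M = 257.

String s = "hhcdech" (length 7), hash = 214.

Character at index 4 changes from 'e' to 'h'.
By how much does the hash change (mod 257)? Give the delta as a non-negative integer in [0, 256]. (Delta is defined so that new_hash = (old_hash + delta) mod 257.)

Answer: 147

Derivation:
Delta formula: (val(new) - val(old)) * B^(n-1-k) mod M
  val('h') - val('e') = 8 - 5 = 3
  B^(n-1-k) = 7^2 mod 257 = 49
  Delta = 3 * 49 mod 257 = 147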